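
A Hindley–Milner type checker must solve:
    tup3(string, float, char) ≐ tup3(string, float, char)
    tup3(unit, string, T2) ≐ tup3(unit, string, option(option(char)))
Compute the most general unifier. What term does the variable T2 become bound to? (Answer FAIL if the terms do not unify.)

Delete trivial equation tup3(string, float, char) ≐ tup3(string, float, char).
Decompose tup3/3: unit ≐ unit,  string ≐ string,  T2 ≐ option(option(char)).
Delete trivial equation unit ≐ unit.
Delete trivial equation string ≐ string.
Bind T2 := option(option(char)).
MGU = { T2 -> option(option(char)) }, so T2 -> option(option(char)).

option(option(char))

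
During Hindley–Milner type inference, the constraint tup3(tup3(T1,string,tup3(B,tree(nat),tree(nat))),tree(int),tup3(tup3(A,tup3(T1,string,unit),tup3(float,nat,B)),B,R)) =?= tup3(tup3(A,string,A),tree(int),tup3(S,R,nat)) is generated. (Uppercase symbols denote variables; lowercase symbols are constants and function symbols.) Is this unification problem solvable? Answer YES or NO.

YES

Decompose tup3/3: tup3(T1,string,tup3(B,tree(nat),tree(nat))) =?= tup3(A,string,A),  tree(int) =?= tree(int),  tup3(tup3(A,tup3(T1,string,unit),tup3(float,nat,B)),B,R) =?= tup3(S,R,nat).
Decompose tup3/3: T1 =?= A,  string =?= string,  tup3(B,tree(nat),tree(nat)) =?= A.
Bind T1 := A; substituting into the one remaining equation that mentions T1 gives: tup3(tup3(A,tup3(A,string,unit),tup3(float,nat,B)),B,R) =?= tup3(S,R,nat).
Delete trivial equation string =?= string.
Bind A := tup3(B,tree(nat),tree(nat)); substituting into the one remaining equation that mentions A gives: tup3(tup3(tup3(B,tree(nat),tree(nat)),tup3(tup3(B,tree(nat),tree(nat)),string,unit),tup3(float,nat,B)),B,R) =?= tup3(S,R,nat). Substituting into the earlier binding gives T1 := tup3(B,tree(nat),tree(nat)).
Delete trivial equation tree(int) =?= tree(int).
Decompose tup3/3: tup3(tup3(B,tree(nat),tree(nat)),tup3(tup3(B,tree(nat),tree(nat)),string,unit),tup3(float,nat,B)) =?= S,  B =?= R,  R =?= nat.
Bind S := tup3(tup3(B,tree(nat),tree(nat)),tup3(tup3(B,tree(nat),tree(nat)),string,unit),tup3(float,nat,B)); no other remaining equation mentions S.
Bind B := R; no other remaining equation mentions B. Substituting into the earlier bindings gives T1 := tup3(R,tree(nat),tree(nat)), A := tup3(R,tree(nat),tree(nat)), S := tup3(tup3(R,tree(nat),tree(nat)),tup3(tup3(R,tree(nat),tree(nat)),string,unit),tup3(float,nat,R)).
Bind R := nat. Substituting into the earlier bindings gives T1 := tup3(nat,tree(nat),tree(nat)), A := tup3(nat,tree(nat),tree(nat)), S := tup3(tup3(nat,tree(nat),tree(nat)),tup3(tup3(nat,tree(nat),tree(nat)),string,unit),tup3(float,nat,nat)), B := nat.
No equations remain and no clash or occurs-check failure arose, so a unifier exists.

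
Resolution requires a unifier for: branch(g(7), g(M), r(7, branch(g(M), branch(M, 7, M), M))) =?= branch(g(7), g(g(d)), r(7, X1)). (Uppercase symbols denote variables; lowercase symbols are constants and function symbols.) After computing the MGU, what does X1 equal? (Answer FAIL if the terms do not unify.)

Decompose branch/3: g(7) =?= g(7),  g(M) =?= g(g(d)),  r(7, branch(g(M), branch(M, 7, M), M)) =?= r(7, X1).
Delete trivial equation g(7) =?= g(7).
Decompose g/1: M =?= g(d).
Bind M := g(d); substituting into the remaining equation gives: r(7, branch(g(g(d)), branch(g(d), 7, g(d)), g(d))) =?= r(7, X1).
Decompose r/2: 7 =?= 7,  branch(g(g(d)), branch(g(d), 7, g(d)), g(d)) =?= X1.
Delete trivial equation 7 =?= 7.
Bind X1 := branch(g(g(d)), branch(g(d), 7, g(d)), g(d)).
MGU = { M := g(d), X1 := branch(g(g(d)), branch(g(d), 7, g(d)), g(d)) }, so X1 := branch(g(g(d)), branch(g(d), 7, g(d)), g(d)).

branch(g(g(d)), branch(g(d), 7, g(d)), g(d))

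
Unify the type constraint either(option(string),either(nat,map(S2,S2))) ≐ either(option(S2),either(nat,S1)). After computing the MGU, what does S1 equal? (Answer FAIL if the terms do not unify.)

Decompose either/2: option(string) ≐ option(S2),  either(nat,map(S2,S2)) ≐ either(nat,S1).
Decompose option/1: string ≐ S2.
Bind S2 := string; substituting into the remaining equation gives: either(nat,map(string,string)) ≐ either(nat,S1).
Decompose either/2: nat ≐ nat,  map(string,string) ≐ S1.
Delete trivial equation nat ≐ nat.
Bind S1 := map(string,string).
MGU = { S2 := string, S1 := map(string,string) }, so S1 := map(string,string).

map(string,string)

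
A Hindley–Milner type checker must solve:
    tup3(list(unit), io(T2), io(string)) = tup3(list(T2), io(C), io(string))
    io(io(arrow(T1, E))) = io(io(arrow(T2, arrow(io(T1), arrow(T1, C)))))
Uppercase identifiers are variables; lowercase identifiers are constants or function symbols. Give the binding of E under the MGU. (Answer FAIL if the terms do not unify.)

Decompose tup3/3: list(unit) = list(T2),  io(T2) = io(C),  io(string) = io(string).
Decompose list/1: unit = T2.
Bind T2 := unit; substituting into the 2 remaining equations that mention T2 gives: io(unit) = io(C),  io(io(arrow(T1, E))) = io(io(arrow(unit, arrow(io(T1), arrow(T1, C))))).
Decompose io/1: unit = C.
Bind C := unit; substituting into the one remaining equation that mentions C gives: io(io(arrow(T1, E))) = io(io(arrow(unit, arrow(io(T1), arrow(T1, unit))))).
Delete trivial equation io(string) = io(string).
Decompose io/1: io(arrow(T1, E)) = io(arrow(unit, arrow(io(T1), arrow(T1, unit)))).
Decompose io/1: arrow(T1, E) = arrow(unit, arrow(io(T1), arrow(T1, unit))).
Decompose arrow/2: T1 = unit,  E = arrow(io(T1), arrow(T1, unit)).
Bind T1 := unit; substituting into the remaining equation gives: E = arrow(io(unit), arrow(unit, unit)).
Bind E := arrow(io(unit), arrow(unit, unit)).
MGU = { T2 -> unit, C -> unit, T1 -> unit, E -> arrow(io(unit), arrow(unit, unit)) }, so E -> arrow(io(unit), arrow(unit, unit)).

arrow(io(unit), arrow(unit, unit))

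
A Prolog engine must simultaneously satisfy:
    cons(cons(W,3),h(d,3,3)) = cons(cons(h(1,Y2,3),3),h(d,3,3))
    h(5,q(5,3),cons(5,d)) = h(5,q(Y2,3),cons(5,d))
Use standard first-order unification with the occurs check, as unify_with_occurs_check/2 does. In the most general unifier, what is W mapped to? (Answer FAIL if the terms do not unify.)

h(1,5,3)

Decompose cons/2: cons(W,3) = cons(h(1,Y2,3),3),  h(d,3,3) = h(d,3,3).
Decompose cons/2: W = h(1,Y2,3),  3 = 3.
Bind W := h(1,Y2,3); no other remaining equation mentions W.
Delete trivial equation 3 = 3.
Delete trivial equation h(d,3,3) = h(d,3,3).
Decompose h/3: 5 = 5,  q(5,3) = q(Y2,3),  cons(5,d) = cons(5,d).
Delete trivial equation 5 = 5.
Decompose q/2: 5 = Y2,  3 = 3.
Bind Y2 := 5; no other remaining equation mentions Y2. Substituting into the earlier binding gives W := h(1,5,3).
Delete trivial equation 3 = 3.
Delete trivial equation cons(5,d) = cons(5,d).
MGU = { W -> h(1,5,3), Y2 -> 5 }, so W -> h(1,5,3).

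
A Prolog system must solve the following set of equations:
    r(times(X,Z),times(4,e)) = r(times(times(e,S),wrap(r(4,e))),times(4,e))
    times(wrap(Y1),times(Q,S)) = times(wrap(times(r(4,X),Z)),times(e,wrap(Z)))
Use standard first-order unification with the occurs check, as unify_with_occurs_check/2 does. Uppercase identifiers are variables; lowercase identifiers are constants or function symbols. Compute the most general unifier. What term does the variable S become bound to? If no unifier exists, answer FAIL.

wrap(wrap(r(4,e)))

Decompose r/2: times(X,Z) = times(times(e,S),wrap(r(4,e))),  times(4,e) = times(4,e).
Decompose times/2: X = times(e,S),  Z = wrap(r(4,e)).
Bind X := times(e,S); substituting into the one remaining equation that mentions X gives: times(wrap(Y1),times(Q,S)) = times(wrap(times(r(4,times(e,S)),Z)),times(e,wrap(Z))).
Bind Z := wrap(r(4,e)); substituting into the one remaining equation that mentions Z gives: times(wrap(Y1),times(Q,S)) = times(wrap(times(r(4,times(e,S)),wrap(r(4,e)))),times(e,wrap(wrap(r(4,e))))).
Delete trivial equation times(4,e) = times(4,e).
Decompose times/2: wrap(Y1) = wrap(times(r(4,times(e,S)),wrap(r(4,e)))),  times(Q,S) = times(e,wrap(wrap(r(4,e)))).
Decompose wrap/1: Y1 = times(r(4,times(e,S)),wrap(r(4,e))).
Bind Y1 := times(r(4,times(e,S)),wrap(r(4,e))); no other remaining equation mentions Y1.
Decompose times/2: Q = e,  S = wrap(wrap(r(4,e))).
Bind Q := e; no other remaining equation mentions Q.
Bind S := wrap(wrap(r(4,e))). Substituting into the earlier bindings gives X := times(e,wrap(wrap(r(4,e)))), Y1 := times(r(4,times(e,wrap(wrap(r(4,e))))),wrap(r(4,e))).
MGU = { X = times(e,wrap(wrap(r(4,e)))), Z = wrap(r(4,e)), Y1 = times(r(4,times(e,wrap(wrap(r(4,e))))),wrap(r(4,e))), Q = e, S = wrap(wrap(r(4,e))) }, so S = wrap(wrap(r(4,e))).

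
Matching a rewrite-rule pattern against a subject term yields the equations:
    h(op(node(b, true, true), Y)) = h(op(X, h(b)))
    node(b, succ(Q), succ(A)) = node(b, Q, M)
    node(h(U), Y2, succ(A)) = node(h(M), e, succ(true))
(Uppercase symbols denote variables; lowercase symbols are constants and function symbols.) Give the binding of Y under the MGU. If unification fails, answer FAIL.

Decompose h/1: op(node(b, true, true), Y) = op(X, h(b)).
Decompose op/2: node(b, true, true) = X,  Y = h(b).
Bind X := node(b, true, true); no other remaining equation mentions X.
Bind Y := h(b); no other remaining equation mentions Y.
Decompose node/3: b = b,  succ(Q) = Q,  succ(A) = M.
Delete trivial equation b = b.
Occurs check fails: Q occurs in succ(Q); the equation Q = succ(Q) has no finite solution.

FAIL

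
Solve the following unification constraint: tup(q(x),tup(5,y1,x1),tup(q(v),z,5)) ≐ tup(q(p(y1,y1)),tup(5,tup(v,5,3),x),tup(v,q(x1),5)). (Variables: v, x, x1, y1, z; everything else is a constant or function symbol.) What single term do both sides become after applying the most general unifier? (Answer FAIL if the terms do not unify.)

Decompose tup/3: q(x) ≐ q(p(y1,y1)),  tup(5,y1,x1) ≐ tup(5,tup(v,5,3),x),  tup(q(v),z,5) ≐ tup(v,q(x1),5).
Decompose q/1: x ≐ p(y1,y1).
Bind x := p(y1,y1); substituting into the one remaining equation that mentions x gives: tup(5,y1,x1) ≐ tup(5,tup(v,5,3),p(y1,y1)).
Decompose tup/3: 5 ≐ 5,  y1 ≐ tup(v,5,3),  x1 ≐ p(y1,y1).
Delete trivial equation 5 ≐ 5.
Bind y1 := tup(v,5,3); substituting into the one remaining equation that mentions y1 gives: x1 ≐ p(tup(v,5,3),tup(v,5,3)). Substituting into the earlier binding gives x := p(tup(v,5,3),tup(v,5,3)).
Bind x1 := p(tup(v,5,3),tup(v,5,3)); substituting into the remaining equation gives: tup(q(v),z,5) ≐ tup(v,q(p(tup(v,5,3),tup(v,5,3))),5).
Decompose tup/3: q(v) ≐ v,  z ≐ q(p(tup(v,5,3),tup(v,5,3))),  5 ≐ 5.
Occurs check fails: v occurs in q(v); the equation v ≐ q(v) has no finite solution.

FAIL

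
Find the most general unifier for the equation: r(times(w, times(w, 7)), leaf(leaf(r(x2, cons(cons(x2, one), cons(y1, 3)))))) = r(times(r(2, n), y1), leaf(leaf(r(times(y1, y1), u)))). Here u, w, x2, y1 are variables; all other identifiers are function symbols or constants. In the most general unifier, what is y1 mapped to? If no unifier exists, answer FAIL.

Decompose r/2: times(w, times(w, 7)) = times(r(2, n), y1),  leaf(leaf(r(x2, cons(cons(x2, one), cons(y1, 3))))) = leaf(leaf(r(times(y1, y1), u))).
Decompose times/2: w = r(2, n),  times(w, 7) = y1.
Bind w := r(2, n); substituting into the one remaining equation that mentions w gives: times(r(2, n), 7) = y1.
Bind y1 := times(r(2, n), 7); substituting into the remaining equation gives: leaf(leaf(r(x2, cons(cons(x2, one), cons(times(r(2, n), 7), 3))))) = leaf(leaf(r(times(times(r(2, n), 7), times(r(2, n), 7)), u))).
Decompose leaf/1: leaf(r(x2, cons(cons(x2, one), cons(times(r(2, n), 7), 3)))) = leaf(r(times(times(r(2, n), 7), times(r(2, n), 7)), u)).
Decompose leaf/1: r(x2, cons(cons(x2, one), cons(times(r(2, n), 7), 3))) = r(times(times(r(2, n), 7), times(r(2, n), 7)), u).
Decompose r/2: x2 = times(times(r(2, n), 7), times(r(2, n), 7)),  cons(cons(x2, one), cons(times(r(2, n), 7), 3)) = u.
Bind x2 := times(times(r(2, n), 7), times(r(2, n), 7)); substituting into the remaining equation gives: cons(cons(times(times(r(2, n), 7), times(r(2, n), 7)), one), cons(times(r(2, n), 7), 3)) = u.
Bind u := cons(cons(times(times(r(2, n), 7), times(r(2, n), 7)), one), cons(times(r(2, n), 7), 3)).
MGU = { w := r(2, n), y1 := times(r(2, n), 7), x2 := times(times(r(2, n), 7), times(r(2, n), 7)), u := cons(cons(times(times(r(2, n), 7), times(r(2, n), 7)), one), cons(times(r(2, n), 7), 3)) }, so y1 := times(r(2, n), 7).

times(r(2, n), 7)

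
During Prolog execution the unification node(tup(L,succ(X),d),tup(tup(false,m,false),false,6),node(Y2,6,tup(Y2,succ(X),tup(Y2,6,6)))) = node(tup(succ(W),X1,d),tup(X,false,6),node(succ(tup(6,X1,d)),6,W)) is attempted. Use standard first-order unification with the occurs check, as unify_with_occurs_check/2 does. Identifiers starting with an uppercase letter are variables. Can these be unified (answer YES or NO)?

YES

Decompose node/3: tup(L,succ(X),d) = tup(succ(W),X1,d),  tup(tup(false,m,false),false,6) = tup(X,false,6),  node(Y2,6,tup(Y2,succ(X),tup(Y2,6,6))) = node(succ(tup(6,X1,d)),6,W).
Decompose tup/3: L = succ(W),  succ(X) = X1,  d = d.
Bind L := succ(W); no other remaining equation mentions L.
Bind X1 := succ(X); substituting into the one remaining equation that mentions X1 gives: node(Y2,6,tup(Y2,succ(X),tup(Y2,6,6))) = node(succ(tup(6,succ(X),d)),6,W).
Delete trivial equation d = d.
Decompose tup/3: tup(false,m,false) = X,  false = false,  6 = 6.
Bind X := tup(false,m,false); substituting into the one remaining equation that mentions X gives: node(Y2,6,tup(Y2,succ(tup(false,m,false)),tup(Y2,6,6))) = node(succ(tup(6,succ(tup(false,m,false)),d)),6,W). Substituting into the earlier binding gives X1 := succ(tup(false,m,false)).
Delete trivial equation false = false.
Delete trivial equation 6 = 6.
Decompose node/3: Y2 = succ(tup(6,succ(tup(false,m,false)),d)),  6 = 6,  tup(Y2,succ(tup(false,m,false)),tup(Y2,6,6)) = W.
Bind Y2 := succ(tup(6,succ(tup(false,m,false)),d)); substituting into the one remaining equation that mentions Y2 gives: tup(succ(tup(6,succ(tup(false,m,false)),d)),succ(tup(false,m,false)),tup(succ(tup(6,succ(tup(false,m,false)),d)),6,6)) = W.
Delete trivial equation 6 = 6.
Bind W := tup(succ(tup(6,succ(tup(false,m,false)),d)),succ(tup(false,m,false)),tup(succ(tup(6,succ(tup(false,m,false)),d)),6,6)). Substituting into the earlier binding gives L := succ(tup(succ(tup(6,succ(tup(false,m,false)),d)),succ(tup(false,m,false)),tup(succ(tup(6,succ(tup(false,m,false)),d)),6,6))).
No equations remain and no clash or occurs-check failure arose, so a unifier exists.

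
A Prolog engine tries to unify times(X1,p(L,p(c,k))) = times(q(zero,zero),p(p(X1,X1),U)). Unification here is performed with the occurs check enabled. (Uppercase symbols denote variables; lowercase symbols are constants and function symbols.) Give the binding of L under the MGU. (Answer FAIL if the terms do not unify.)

p(q(zero,zero),q(zero,zero))

Decompose times/2: X1 = q(zero,zero),  p(L,p(c,k)) = p(p(X1,X1),U).
Bind X1 := q(zero,zero); substituting into the remaining equation gives: p(L,p(c,k)) = p(p(q(zero,zero),q(zero,zero)),U).
Decompose p/2: L = p(q(zero,zero),q(zero,zero)),  p(c,k) = U.
Bind L := p(q(zero,zero),q(zero,zero)); no other remaining equation mentions L.
Bind U := p(c,k).
MGU = { X1 = q(zero,zero), L = p(q(zero,zero),q(zero,zero)), U = p(c,k) }, so L = p(q(zero,zero),q(zero,zero)).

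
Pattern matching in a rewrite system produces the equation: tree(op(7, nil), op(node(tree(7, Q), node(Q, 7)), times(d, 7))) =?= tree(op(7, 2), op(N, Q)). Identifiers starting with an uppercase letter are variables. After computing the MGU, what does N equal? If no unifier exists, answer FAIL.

FAIL

Decompose tree/2: op(7, nil) =?= op(7, 2),  op(node(tree(7, Q), node(Q, 7)), times(d, 7)) =?= op(N, Q).
Decompose op/2: 7 =?= 7,  nil =?= 2.
Delete trivial equation 7 =?= 7.
Clash: constants nil and 2 differ; no unifier exists.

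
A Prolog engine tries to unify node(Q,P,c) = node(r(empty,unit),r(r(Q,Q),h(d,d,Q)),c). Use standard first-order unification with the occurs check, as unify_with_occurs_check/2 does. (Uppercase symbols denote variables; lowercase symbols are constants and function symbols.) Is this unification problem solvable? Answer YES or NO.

YES

Decompose node/3: Q = r(empty,unit),  P = r(r(Q,Q),h(d,d,Q)),  c = c.
Bind Q := r(empty,unit); substituting into the one remaining equation that mentions Q gives: P = r(r(r(empty,unit),r(empty,unit)),h(d,d,r(empty,unit))).
Bind P := r(r(r(empty,unit),r(empty,unit)),h(d,d,r(empty,unit))); no other remaining equation mentions P.
Delete trivial equation c = c.
No equations remain and no clash or occurs-check failure arose, so a unifier exists.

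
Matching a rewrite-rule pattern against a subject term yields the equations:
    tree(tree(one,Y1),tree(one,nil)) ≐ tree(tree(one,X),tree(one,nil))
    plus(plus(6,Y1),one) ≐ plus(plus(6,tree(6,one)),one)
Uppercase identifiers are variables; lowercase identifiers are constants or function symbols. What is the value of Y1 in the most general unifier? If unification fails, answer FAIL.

tree(6,one)

Decompose tree/2: tree(one,Y1) ≐ tree(one,X),  tree(one,nil) ≐ tree(one,nil).
Decompose tree/2: one ≐ one,  Y1 ≐ X.
Delete trivial equation one ≐ one.
Bind Y1 := X; substituting into the one remaining equation that mentions Y1 gives: plus(plus(6,X),one) ≐ plus(plus(6,tree(6,one)),one).
Delete trivial equation tree(one,nil) ≐ tree(one,nil).
Decompose plus/2: plus(6,X) ≐ plus(6,tree(6,one)),  one ≐ one.
Decompose plus/2: 6 ≐ 6,  X ≐ tree(6,one).
Delete trivial equation 6 ≐ 6.
Bind X := tree(6,one); no other remaining equation mentions X. Substituting into the earlier binding gives Y1 := tree(6,one).
Delete trivial equation one ≐ one.
MGU = { Y1 ↦ tree(6,one), X ↦ tree(6,one) }, so Y1 ↦ tree(6,one).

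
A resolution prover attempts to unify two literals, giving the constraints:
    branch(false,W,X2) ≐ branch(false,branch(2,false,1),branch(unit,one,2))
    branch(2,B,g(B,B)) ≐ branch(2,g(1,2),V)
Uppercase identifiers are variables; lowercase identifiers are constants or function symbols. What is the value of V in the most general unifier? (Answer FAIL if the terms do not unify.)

g(g(1,2),g(1,2))

Decompose branch/3: false ≐ false,  W ≐ branch(2,false,1),  X2 ≐ branch(unit,one,2).
Delete trivial equation false ≐ false.
Bind W := branch(2,false,1); no other remaining equation mentions W.
Bind X2 := branch(unit,one,2); no other remaining equation mentions X2.
Decompose branch/3: 2 ≐ 2,  B ≐ g(1,2),  g(B,B) ≐ V.
Delete trivial equation 2 ≐ 2.
Bind B := g(1,2); substituting into the remaining equation gives: g(g(1,2),g(1,2)) ≐ V.
Bind V := g(g(1,2),g(1,2)).
MGU = { W -> branch(2,false,1), X2 -> branch(unit,one,2), B -> g(1,2), V -> g(g(1,2),g(1,2)) }, so V -> g(g(1,2),g(1,2)).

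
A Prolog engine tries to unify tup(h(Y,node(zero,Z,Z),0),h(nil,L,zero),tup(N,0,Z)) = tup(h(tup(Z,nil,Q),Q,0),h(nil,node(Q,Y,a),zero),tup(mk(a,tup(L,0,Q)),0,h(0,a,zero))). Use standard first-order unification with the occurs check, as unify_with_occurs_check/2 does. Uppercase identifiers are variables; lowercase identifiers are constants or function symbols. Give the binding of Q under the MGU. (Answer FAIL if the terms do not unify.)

Decompose tup/3: h(Y,node(zero,Z,Z),0) = h(tup(Z,nil,Q),Q,0),  h(nil,L,zero) = h(nil,node(Q,Y,a),zero),  tup(N,0,Z) = tup(mk(a,tup(L,0,Q)),0,h(0,a,zero)).
Decompose h/3: Y = tup(Z,nil,Q),  node(zero,Z,Z) = Q,  0 = 0.
Bind Y := tup(Z,nil,Q); substituting into the one remaining equation that mentions Y gives: h(nil,L,zero) = h(nil,node(Q,tup(Z,nil,Q),a),zero).
Bind Q := node(zero,Z,Z); substituting into the 2 remaining equations that mention Q gives: h(nil,L,zero) = h(nil,node(node(zero,Z,Z),tup(Z,nil,node(zero,Z,Z)),a),zero),  tup(N,0,Z) = tup(mk(a,tup(L,0,node(zero,Z,Z))),0,h(0,a,zero)). Substituting into the earlier binding gives Y := tup(Z,nil,node(zero,Z,Z)).
Delete trivial equation 0 = 0.
Decompose h/3: nil = nil,  L = node(node(zero,Z,Z),tup(Z,nil,node(zero,Z,Z)),a),  zero = zero.
Delete trivial equation nil = nil.
Bind L := node(node(zero,Z,Z),tup(Z,nil,node(zero,Z,Z)),a); substituting into the one remaining equation that mentions L gives: tup(N,0,Z) = tup(mk(a,tup(node(node(zero,Z,Z),tup(Z,nil,node(zero,Z,Z)),a),0,node(zero,Z,Z))),0,h(0,a,zero)).
Delete trivial equation zero = zero.
Decompose tup/3: N = mk(a,tup(node(node(zero,Z,Z),tup(Z,nil,node(zero,Z,Z)),a),0,node(zero,Z,Z))),  0 = 0,  Z = h(0,a,zero).
Bind N := mk(a,tup(node(node(zero,Z,Z),tup(Z,nil,node(zero,Z,Z)),a),0,node(zero,Z,Z))); no other remaining equation mentions N.
Delete trivial equation 0 = 0.
Bind Z := h(0,a,zero). Substituting into the earlier bindings gives Y := tup(h(0,a,zero),nil,node(zero,h(0,a,zero),h(0,a,zero))), Q := node(zero,h(0,a,zero),h(0,a,zero)), L := node(node(zero,h(0,a,zero),h(0,a,zero)),tup(h(0,a,zero),nil,node(zero,h(0,a,zero),h(0,a,zero))),a), N := mk(a,tup(node(node(zero,h(0,a,zero),h(0,a,zero)),tup(h(0,a,zero),nil,node(zero,h(0,a,zero),h(0,a,zero))),a),0,node(zero,h(0,a,zero),h(0,a,zero)))).
MGU = { Y -> tup(h(0,a,zero),nil,node(zero,h(0,a,zero),h(0,a,zero))), Q -> node(zero,h(0,a,zero),h(0,a,zero)), L -> node(node(zero,h(0,a,zero),h(0,a,zero)),tup(h(0,a,zero),nil,node(zero,h(0,a,zero),h(0,a,zero))),a), N -> mk(a,tup(node(node(zero,h(0,a,zero),h(0,a,zero)),tup(h(0,a,zero),nil,node(zero,h(0,a,zero),h(0,a,zero))),a),0,node(zero,h(0,a,zero),h(0,a,zero)))), Z -> h(0,a,zero) }, so Q -> node(zero,h(0,a,zero),h(0,a,zero)).

node(zero,h(0,a,zero),h(0,a,zero))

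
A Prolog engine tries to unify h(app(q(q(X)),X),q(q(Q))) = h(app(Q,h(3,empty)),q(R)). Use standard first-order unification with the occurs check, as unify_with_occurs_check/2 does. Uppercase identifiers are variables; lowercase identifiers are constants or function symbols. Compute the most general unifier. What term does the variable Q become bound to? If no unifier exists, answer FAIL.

q(q(h(3,empty)))

Decompose h/2: app(q(q(X)),X) = app(Q,h(3,empty)),  q(q(Q)) = q(R).
Decompose app/2: q(q(X)) = Q,  X = h(3,empty).
Bind Q := q(q(X)); substituting into the one remaining equation that mentions Q gives: q(q(q(q(X)))) = q(R).
Bind X := h(3,empty); substituting into the remaining equation gives: q(q(q(q(h(3,empty))))) = q(R). Substituting into the earlier binding gives Q := q(q(h(3,empty))).
Decompose q/1: q(q(q(h(3,empty)))) = R.
Bind R := q(q(q(h(3,empty)))).
MGU = { Q = q(q(h(3,empty))), X = h(3,empty), R = q(q(q(h(3,empty)))) }, so Q = q(q(h(3,empty))).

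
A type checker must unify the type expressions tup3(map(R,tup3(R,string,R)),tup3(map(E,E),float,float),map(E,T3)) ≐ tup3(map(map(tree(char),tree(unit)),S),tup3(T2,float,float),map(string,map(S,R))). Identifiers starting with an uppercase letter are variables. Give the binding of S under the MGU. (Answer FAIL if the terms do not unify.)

tup3(map(tree(char),tree(unit)),string,map(tree(char),tree(unit)))

Decompose tup3/3: map(R,tup3(R,string,R)) ≐ map(map(tree(char),tree(unit)),S),  tup3(map(E,E),float,float) ≐ tup3(T2,float,float),  map(E,T3) ≐ map(string,map(S,R)).
Decompose map/2: R ≐ map(tree(char),tree(unit)),  tup3(R,string,R) ≐ S.
Bind R := map(tree(char),tree(unit)); substituting into the 2 remaining equations that mention R gives: tup3(map(tree(char),tree(unit)),string,map(tree(char),tree(unit))) ≐ S,  map(E,T3) ≐ map(string,map(S,map(tree(char),tree(unit)))).
Bind S := tup3(map(tree(char),tree(unit)),string,map(tree(char),tree(unit))); substituting into the one remaining equation that mentions S gives: map(E,T3) ≐ map(string,map(tup3(map(tree(char),tree(unit)),string,map(tree(char),tree(unit))),map(tree(char),tree(unit)))).
Decompose tup3/3: map(E,E) ≐ T2,  float ≐ float,  float ≐ float.
Bind T2 := map(E,E); no other remaining equation mentions T2.
Delete trivial equation float ≐ float.
Delete trivial equation float ≐ float.
Decompose map/2: E ≐ string,  T3 ≐ map(tup3(map(tree(char),tree(unit)),string,map(tree(char),tree(unit))),map(tree(char),tree(unit))).
Bind E := string; no other remaining equation mentions E. Substituting into the earlier binding gives T2 := map(string,string).
Bind T3 := map(tup3(map(tree(char),tree(unit)),string,map(tree(char),tree(unit))),map(tree(char),tree(unit))).
MGU = { R := map(tree(char),tree(unit)), S := tup3(map(tree(char),tree(unit)),string,map(tree(char),tree(unit))), T2 := map(string,string), E := string, T3 := map(tup3(map(tree(char),tree(unit)),string,map(tree(char),tree(unit))),map(tree(char),tree(unit))) }, so S := tup3(map(tree(char),tree(unit)),string,map(tree(char),tree(unit))).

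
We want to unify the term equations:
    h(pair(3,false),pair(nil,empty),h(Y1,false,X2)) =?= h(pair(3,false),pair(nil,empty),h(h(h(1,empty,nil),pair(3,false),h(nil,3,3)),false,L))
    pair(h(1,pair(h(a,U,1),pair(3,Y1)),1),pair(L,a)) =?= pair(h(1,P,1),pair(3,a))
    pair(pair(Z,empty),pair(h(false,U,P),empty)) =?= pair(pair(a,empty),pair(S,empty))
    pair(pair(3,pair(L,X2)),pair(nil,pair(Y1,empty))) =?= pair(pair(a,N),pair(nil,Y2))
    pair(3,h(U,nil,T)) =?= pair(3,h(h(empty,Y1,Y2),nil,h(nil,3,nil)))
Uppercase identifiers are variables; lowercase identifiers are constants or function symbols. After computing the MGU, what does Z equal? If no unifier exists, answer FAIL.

FAIL

Decompose h/3: pair(3,false) =?= pair(3,false),  pair(nil,empty) =?= pair(nil,empty),  h(Y1,false,X2) =?= h(h(h(1,empty,nil),pair(3,false),h(nil,3,3)),false,L).
Delete trivial equation pair(3,false) =?= pair(3,false).
Delete trivial equation pair(nil,empty) =?= pair(nil,empty).
Decompose h/3: Y1 =?= h(h(1,empty,nil),pair(3,false),h(nil,3,3)),  false =?= false,  X2 =?= L.
Bind Y1 := h(h(1,empty,nil),pair(3,false),h(nil,3,3)); substituting into the 3 remaining equations that mention Y1 gives: pair(h(1,pair(h(a,U,1),pair(3,h(h(1,empty,nil),pair(3,false),h(nil,3,3)))),1),pair(L,a)) =?= pair(h(1,P,1),pair(3,a)),  pair(pair(3,pair(L,X2)),pair(nil,pair(h(h(1,empty,nil),pair(3,false),h(nil,3,3)),empty))) =?= pair(pair(a,N),pair(nil,Y2)),  pair(3,h(U,nil,T)) =?= pair(3,h(h(empty,h(h(1,empty,nil),pair(3,false),h(nil,3,3)),Y2),nil,h(nil,3,nil))).
Delete trivial equation false =?= false.
Bind X2 := L; substituting into the one remaining equation that mentions X2 gives: pair(pair(3,pair(L,L)),pair(nil,pair(h(h(1,empty,nil),pair(3,false),h(nil,3,3)),empty))) =?= pair(pair(a,N),pair(nil,Y2)).
Decompose pair/2: h(1,pair(h(a,U,1),pair(3,h(h(1,empty,nil),pair(3,false),h(nil,3,3)))),1) =?= h(1,P,1),  pair(L,a) =?= pair(3,a).
Decompose h/3: 1 =?= 1,  pair(h(a,U,1),pair(3,h(h(1,empty,nil),pair(3,false),h(nil,3,3)))) =?= P,  1 =?= 1.
Delete trivial equation 1 =?= 1.
Bind P := pair(h(a,U,1),pair(3,h(h(1,empty,nil),pair(3,false),h(nil,3,3)))); substituting into the one remaining equation that mentions P gives: pair(pair(Z,empty),pair(h(false,U,pair(h(a,U,1),pair(3,h(h(1,empty,nil),pair(3,false),h(nil,3,3))))),empty)) =?= pair(pair(a,empty),pair(S,empty)).
Delete trivial equation 1 =?= 1.
Decompose pair/2: L =?= 3,  a =?= a.
Bind L := 3; substituting into the one remaining equation that mentions L gives: pair(pair(3,pair(3,3)),pair(nil,pair(h(h(1,empty,nil),pair(3,false),h(nil,3,3)),empty))) =?= pair(pair(a,N),pair(nil,Y2)). Substituting into the earlier binding gives X2 := 3.
Delete trivial equation a =?= a.
Decompose pair/2: pair(Z,empty) =?= pair(a,empty),  pair(h(false,U,pair(h(a,U,1),pair(3,h(h(1,empty,nil),pair(3,false),h(nil,3,3))))),empty) =?= pair(S,empty).
Decompose pair/2: Z =?= a,  empty =?= empty.
Bind Z := a; no other remaining equation mentions Z.
Delete trivial equation empty =?= empty.
Decompose pair/2: h(false,U,pair(h(a,U,1),pair(3,h(h(1,empty,nil),pair(3,false),h(nil,3,3))))) =?= S,  empty =?= empty.
Bind S := h(false,U,pair(h(a,U,1),pair(3,h(h(1,empty,nil),pair(3,false),h(nil,3,3))))); no other remaining equation mentions S.
Delete trivial equation empty =?= empty.
Decompose pair/2: pair(3,pair(3,3)) =?= pair(a,N),  pair(nil,pair(h(h(1,empty,nil),pair(3,false),h(nil,3,3)),empty)) =?= pair(nil,Y2).
Decompose pair/2: 3 =?= a,  pair(3,3) =?= N.
Clash: constants 3 and a differ; no unifier exists.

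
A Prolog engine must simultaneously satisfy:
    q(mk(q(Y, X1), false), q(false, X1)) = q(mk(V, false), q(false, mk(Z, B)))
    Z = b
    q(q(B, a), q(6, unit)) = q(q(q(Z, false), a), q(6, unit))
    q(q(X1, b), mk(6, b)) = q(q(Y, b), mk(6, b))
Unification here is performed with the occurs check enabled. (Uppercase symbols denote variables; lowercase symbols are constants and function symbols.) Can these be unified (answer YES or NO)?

YES

Decompose q/2: mk(q(Y, X1), false) = mk(V, false),  q(false, X1) = q(false, mk(Z, B)).
Decompose mk/2: q(Y, X1) = V,  false = false.
Bind V := q(Y, X1); no other remaining equation mentions V.
Delete trivial equation false = false.
Decompose q/2: false = false,  X1 = mk(Z, B).
Delete trivial equation false = false.
Bind X1 := mk(Z, B); substituting into the one remaining equation that mentions X1 gives: q(q(mk(Z, B), b), mk(6, b)) = q(q(Y, b), mk(6, b)). Substituting into the earlier binding gives V := q(Y, mk(Z, B)).
Bind Z := b; substituting into the remaining equations gives: q(q(B, a), q(6, unit)) = q(q(q(b, false), a), q(6, unit)),  q(q(mk(b, B), b), mk(6, b)) = q(q(Y, b), mk(6, b)). Substituting into the earlier bindings gives V := q(Y, mk(b, B)), X1 := mk(b, B).
Decompose q/2: q(B, a) = q(q(b, false), a),  q(6, unit) = q(6, unit).
Decompose q/2: B = q(b, false),  a = a.
Bind B := q(b, false); substituting into the one remaining equation that mentions B gives: q(q(mk(b, q(b, false)), b), mk(6, b)) = q(q(Y, b), mk(6, b)). Substituting into the earlier bindings gives V := q(Y, mk(b, q(b, false))), X1 := mk(b, q(b, false)).
Delete trivial equation a = a.
Delete trivial equation q(6, unit) = q(6, unit).
Decompose q/2: q(mk(b, q(b, false)), b) = q(Y, b),  mk(6, b) = mk(6, b).
Decompose q/2: mk(b, q(b, false)) = Y,  b = b.
Bind Y := mk(b, q(b, false)); no other remaining equation mentions Y. Substituting into the earlier binding gives V := q(mk(b, q(b, false)), mk(b, q(b, false))).
Delete trivial equation b = b.
Delete trivial equation mk(6, b) = mk(6, b).
No equations remain and no clash or occurs-check failure arose, so a unifier exists.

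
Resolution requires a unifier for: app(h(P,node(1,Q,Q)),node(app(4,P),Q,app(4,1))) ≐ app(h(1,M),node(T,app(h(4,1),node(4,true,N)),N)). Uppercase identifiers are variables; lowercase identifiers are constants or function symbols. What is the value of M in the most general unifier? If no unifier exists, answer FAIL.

Decompose app/2: h(P,node(1,Q,Q)) ≐ h(1,M),  node(app(4,P),Q,app(4,1)) ≐ node(T,app(h(4,1),node(4,true,N)),N).
Decompose h/2: P ≐ 1,  node(1,Q,Q) ≐ M.
Bind P := 1; substituting into the one remaining equation that mentions P gives: node(app(4,1),Q,app(4,1)) ≐ node(T,app(h(4,1),node(4,true,N)),N).
Bind M := node(1,Q,Q); no other remaining equation mentions M.
Decompose node/3: app(4,1) ≐ T,  Q ≐ app(h(4,1),node(4,true,N)),  app(4,1) ≐ N.
Bind T := app(4,1); no other remaining equation mentions T.
Bind Q := app(h(4,1),node(4,true,N)); no other remaining equation mentions Q. Substituting into the earlier binding gives M := node(1,app(h(4,1),node(4,true,N)),app(h(4,1),node(4,true,N))).
Bind N := app(4,1). Substituting into the earlier bindings gives M := node(1,app(h(4,1),node(4,true,app(4,1))),app(h(4,1),node(4,true,app(4,1)))), Q := app(h(4,1),node(4,true,app(4,1))).
MGU = { P := 1, M := node(1,app(h(4,1),node(4,true,app(4,1))),app(h(4,1),node(4,true,app(4,1)))), T := app(4,1), Q := app(h(4,1),node(4,true,app(4,1))), N := app(4,1) }, so M := node(1,app(h(4,1),node(4,true,app(4,1))),app(h(4,1),node(4,true,app(4,1)))).

node(1,app(h(4,1),node(4,true,app(4,1))),app(h(4,1),node(4,true,app(4,1))))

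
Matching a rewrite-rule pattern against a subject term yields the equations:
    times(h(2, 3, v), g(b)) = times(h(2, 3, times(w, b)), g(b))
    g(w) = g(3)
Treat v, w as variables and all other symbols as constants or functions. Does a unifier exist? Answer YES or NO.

YES

Decompose times/2: h(2, 3, v) = h(2, 3, times(w, b)),  g(b) = g(b).
Decompose h/3: 2 = 2,  3 = 3,  v = times(w, b).
Delete trivial equation 2 = 2.
Delete trivial equation 3 = 3.
Bind v := times(w, b); no other remaining equation mentions v.
Delete trivial equation g(b) = g(b).
Decompose g/1: w = 3.
Bind w := 3. Substituting into the earlier binding gives v := times(3, b).
No equations remain and no clash or occurs-check failure arose, so a unifier exists.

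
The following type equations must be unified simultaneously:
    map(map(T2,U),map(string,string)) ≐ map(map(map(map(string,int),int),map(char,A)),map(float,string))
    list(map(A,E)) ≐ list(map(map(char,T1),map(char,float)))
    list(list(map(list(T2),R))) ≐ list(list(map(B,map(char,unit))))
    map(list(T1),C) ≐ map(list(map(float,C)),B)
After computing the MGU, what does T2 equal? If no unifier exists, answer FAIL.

Decompose map/2: map(T2,U) ≐ map(map(map(string,int),int),map(char,A)),  map(string,string) ≐ map(float,string).
Decompose map/2: T2 ≐ map(map(string,int),int),  U ≐ map(char,A).
Bind T2 := map(map(string,int),int); substituting into the one remaining equation that mentions T2 gives: list(list(map(list(map(map(string,int),int)),R))) ≐ list(list(map(B,map(char,unit)))).
Bind U := map(char,A); no other remaining equation mentions U.
Decompose map/2: string ≐ float,  string ≐ string.
Clash: constants string and float differ; no unifier exists.

FAIL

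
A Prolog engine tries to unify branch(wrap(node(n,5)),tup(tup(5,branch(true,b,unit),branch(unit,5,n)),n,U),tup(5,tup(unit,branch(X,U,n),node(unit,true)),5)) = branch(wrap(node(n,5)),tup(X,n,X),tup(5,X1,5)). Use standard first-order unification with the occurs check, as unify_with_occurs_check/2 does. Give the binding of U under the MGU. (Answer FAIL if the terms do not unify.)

Decompose branch/3: wrap(node(n,5)) = wrap(node(n,5)),  tup(tup(5,branch(true,b,unit),branch(unit,5,n)),n,U) = tup(X,n,X),  tup(5,tup(unit,branch(X,U,n),node(unit,true)),5) = tup(5,X1,5).
Delete trivial equation wrap(node(n,5)) = wrap(node(n,5)).
Decompose tup/3: tup(5,branch(true,b,unit),branch(unit,5,n)) = X,  n = n,  U = X.
Bind X := tup(5,branch(true,b,unit),branch(unit,5,n)); substituting into the 2 remaining equations that mention X gives: U = tup(5,branch(true,b,unit),branch(unit,5,n)),  tup(5,tup(unit,branch(tup(5,branch(true,b,unit),branch(unit,5,n)),U,n),node(unit,true)),5) = tup(5,X1,5).
Delete trivial equation n = n.
Bind U := tup(5,branch(true,b,unit),branch(unit,5,n)); substituting into the remaining equation gives: tup(5,tup(unit,branch(tup(5,branch(true,b,unit),branch(unit,5,n)),tup(5,branch(true,b,unit),branch(unit,5,n)),n),node(unit,true)),5) = tup(5,X1,5).
Decompose tup/3: 5 = 5,  tup(unit,branch(tup(5,branch(true,b,unit),branch(unit,5,n)),tup(5,branch(true,b,unit),branch(unit,5,n)),n),node(unit,true)) = X1,  5 = 5.
Delete trivial equation 5 = 5.
Bind X1 := tup(unit,branch(tup(5,branch(true,b,unit),branch(unit,5,n)),tup(5,branch(true,b,unit),branch(unit,5,n)),n),node(unit,true)); no other remaining equation mentions X1.
Delete trivial equation 5 = 5.
MGU = { X = tup(5,branch(true,b,unit),branch(unit,5,n)), U = tup(5,branch(true,b,unit),branch(unit,5,n)), X1 = tup(unit,branch(tup(5,branch(true,b,unit),branch(unit,5,n)),tup(5,branch(true,b,unit),branch(unit,5,n)),n),node(unit,true)) }, so U = tup(5,branch(true,b,unit),branch(unit,5,n)).

tup(5,branch(true,b,unit),branch(unit,5,n))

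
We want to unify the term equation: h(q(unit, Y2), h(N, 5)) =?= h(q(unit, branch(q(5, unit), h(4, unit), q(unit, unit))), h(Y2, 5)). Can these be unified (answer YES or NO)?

Decompose h/2: q(unit, Y2) =?= q(unit, branch(q(5, unit), h(4, unit), q(unit, unit))),  h(N, 5) =?= h(Y2, 5).
Decompose q/2: unit =?= unit,  Y2 =?= branch(q(5, unit), h(4, unit), q(unit, unit)).
Delete trivial equation unit =?= unit.
Bind Y2 := branch(q(5, unit), h(4, unit), q(unit, unit)); substituting into the remaining equation gives: h(N, 5) =?= h(branch(q(5, unit), h(4, unit), q(unit, unit)), 5).
Decompose h/2: N =?= branch(q(5, unit), h(4, unit), q(unit, unit)),  5 =?= 5.
Bind N := branch(q(5, unit), h(4, unit), q(unit, unit)); no other remaining equation mentions N.
Delete trivial equation 5 =?= 5.
No equations remain and no clash or occurs-check failure arose, so a unifier exists.

YES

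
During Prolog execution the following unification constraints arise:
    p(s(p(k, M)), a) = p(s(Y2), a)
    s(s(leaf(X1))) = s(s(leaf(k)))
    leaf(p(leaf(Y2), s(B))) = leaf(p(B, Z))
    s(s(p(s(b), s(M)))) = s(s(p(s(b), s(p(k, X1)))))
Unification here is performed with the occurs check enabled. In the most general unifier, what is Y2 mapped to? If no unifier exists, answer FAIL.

p(k, p(k, k))

Decompose p/2: s(p(k, M)) = s(Y2),  a = a.
Decompose s/1: p(k, M) = Y2.
Bind Y2 := p(k, M); substituting into the one remaining equation that mentions Y2 gives: leaf(p(leaf(p(k, M)), s(B))) = leaf(p(B, Z)).
Delete trivial equation a = a.
Decompose s/1: s(leaf(X1)) = s(leaf(k)).
Decompose s/1: leaf(X1) = leaf(k).
Decompose leaf/1: X1 = k.
Bind X1 := k; substituting into the one remaining equation that mentions X1 gives: s(s(p(s(b), s(M)))) = s(s(p(s(b), s(p(k, k))))).
Decompose leaf/1: p(leaf(p(k, M)), s(B)) = p(B, Z).
Decompose p/2: leaf(p(k, M)) = B,  s(B) = Z.
Bind B := leaf(p(k, M)); substituting into the one remaining equation that mentions B gives: s(leaf(p(k, M))) = Z.
Bind Z := s(leaf(p(k, M))); no other remaining equation mentions Z.
Decompose s/1: s(p(s(b), s(M))) = s(p(s(b), s(p(k, k)))).
Decompose s/1: p(s(b), s(M)) = p(s(b), s(p(k, k))).
Decompose p/2: s(b) = s(b),  s(M) = s(p(k, k)).
Delete trivial equation s(b) = s(b).
Decompose s/1: M = p(k, k).
Bind M := p(k, k). Substituting into the earlier bindings gives Y2 := p(k, p(k, k)), B := leaf(p(k, p(k, k))), Z := s(leaf(p(k, p(k, k)))).
MGU = { Y2 = p(k, p(k, k)), X1 = k, B = leaf(p(k, p(k, k))), Z = s(leaf(p(k, p(k, k)))), M = p(k, k) }, so Y2 = p(k, p(k, k)).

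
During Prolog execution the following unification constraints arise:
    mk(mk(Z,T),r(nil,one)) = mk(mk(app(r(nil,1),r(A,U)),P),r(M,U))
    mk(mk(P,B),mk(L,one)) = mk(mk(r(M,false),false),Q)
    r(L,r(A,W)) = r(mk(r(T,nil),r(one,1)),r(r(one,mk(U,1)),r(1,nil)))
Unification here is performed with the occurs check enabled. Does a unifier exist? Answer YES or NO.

Decompose mk/2: mk(Z,T) = mk(app(r(nil,1),r(A,U)),P),  r(nil,one) = r(M,U).
Decompose mk/2: Z = app(r(nil,1),r(A,U)),  T = P.
Bind Z := app(r(nil,1),r(A,U)); no other remaining equation mentions Z.
Bind T := P; substituting into the one remaining equation that mentions T gives: r(L,r(A,W)) = r(mk(r(P,nil),r(one,1)),r(r(one,mk(U,1)),r(1,nil))).
Decompose r/2: nil = M,  one = U.
Bind M := nil; substituting into the one remaining equation that mentions M gives: mk(mk(P,B),mk(L,one)) = mk(mk(r(nil,false),false),Q).
Bind U := one; substituting into the one remaining equation that mentions U gives: r(L,r(A,W)) = r(mk(r(P,nil),r(one,1)),r(r(one,mk(one,1)),r(1,nil))). Substituting into the earlier binding gives Z := app(r(nil,1),r(A,one)).
Decompose mk/2: mk(P,B) = mk(r(nil,false),false),  mk(L,one) = Q.
Decompose mk/2: P = r(nil,false),  B = false.
Bind P := r(nil,false); substituting into the one remaining equation that mentions P gives: r(L,r(A,W)) = r(mk(r(r(nil,false),nil),r(one,1)),r(r(one,mk(one,1)),r(1,nil))). Substituting into the earlier binding gives T := r(nil,false).
Bind B := false; no other remaining equation mentions B.
Bind Q := mk(L,one); no other remaining equation mentions Q.
Decompose r/2: L = mk(r(r(nil,false),nil),r(one,1)),  r(A,W) = r(r(one,mk(one,1)),r(1,nil)).
Bind L := mk(r(r(nil,false),nil),r(one,1)); no other remaining equation mentions L. Substituting into the earlier binding gives Q := mk(mk(r(r(nil,false),nil),r(one,1)),one).
Decompose r/2: A = r(one,mk(one,1)),  W = r(1,nil).
Bind A := r(one,mk(one,1)); no other remaining equation mentions A. Substituting into the earlier binding gives Z := app(r(nil,1),r(r(one,mk(one,1)),one)).
Bind W := r(1,nil).
No equations remain and no clash or occurs-check failure arose, so a unifier exists.

YES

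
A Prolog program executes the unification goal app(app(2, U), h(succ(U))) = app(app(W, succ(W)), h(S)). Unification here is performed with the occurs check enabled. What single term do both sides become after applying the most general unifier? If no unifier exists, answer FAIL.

Decompose app/2: app(2, U) = app(W, succ(W)),  h(succ(U)) = h(S).
Decompose app/2: 2 = W,  U = succ(W).
Bind W := 2; substituting into the one remaining equation that mentions W gives: U = succ(2).
Bind U := succ(2); substituting into the remaining equation gives: h(succ(succ(2))) = h(S).
Decompose h/1: succ(succ(2)) = S.
Bind S := succ(succ(2)).
Applying the MGU to either side gives app(app(2, succ(2)), h(succ(succ(2)))).

app(app(2, succ(2)), h(succ(succ(2))))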